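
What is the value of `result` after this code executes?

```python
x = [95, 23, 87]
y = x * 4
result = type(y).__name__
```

x is list; y is list; result = 'list'

'list'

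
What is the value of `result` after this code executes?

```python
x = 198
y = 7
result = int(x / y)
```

x = 198; y = 7; result = 28

28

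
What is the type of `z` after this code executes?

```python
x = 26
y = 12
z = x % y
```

int % int = int

int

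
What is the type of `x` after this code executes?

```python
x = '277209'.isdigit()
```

str.isdigit() returns bool

bool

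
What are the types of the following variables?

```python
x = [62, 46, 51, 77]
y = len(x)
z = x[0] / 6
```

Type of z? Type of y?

int / int = float; len() returns int

float, int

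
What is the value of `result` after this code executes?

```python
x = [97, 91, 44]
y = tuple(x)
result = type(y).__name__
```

x is list; y is tuple; result = 'tuple'

'tuple'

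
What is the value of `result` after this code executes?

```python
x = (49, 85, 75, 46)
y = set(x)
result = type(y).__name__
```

x is tuple; y is set; result = 'set'

'set'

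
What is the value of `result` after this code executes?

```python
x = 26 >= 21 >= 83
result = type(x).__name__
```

x is bool; result = 'bool'

'bool'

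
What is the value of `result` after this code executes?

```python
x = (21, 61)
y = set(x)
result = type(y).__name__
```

x is tuple; y is set; result = 'set'

'set'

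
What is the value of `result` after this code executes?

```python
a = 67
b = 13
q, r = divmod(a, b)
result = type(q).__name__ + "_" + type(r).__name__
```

a is int; b is int; q is int; r is int; result = 'int_int'

'int_int'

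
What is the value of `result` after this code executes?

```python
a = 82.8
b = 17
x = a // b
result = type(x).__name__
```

a is float; b is int; x is float; result = 'float'

'float'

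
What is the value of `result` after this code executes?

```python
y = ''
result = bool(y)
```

y = ''; result = False

False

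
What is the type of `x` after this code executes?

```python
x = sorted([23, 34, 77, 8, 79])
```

sorted() always returns list

list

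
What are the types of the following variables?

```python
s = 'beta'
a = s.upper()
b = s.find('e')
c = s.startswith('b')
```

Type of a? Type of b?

upper() returns str; find() returns int

str, int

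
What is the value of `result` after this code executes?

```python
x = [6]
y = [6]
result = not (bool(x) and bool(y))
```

x = [6]; y = [6]; result = False

False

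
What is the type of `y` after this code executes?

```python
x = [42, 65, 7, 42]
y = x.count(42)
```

list.count() returns int

int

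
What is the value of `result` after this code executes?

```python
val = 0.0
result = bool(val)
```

val = 0.0; result = False

False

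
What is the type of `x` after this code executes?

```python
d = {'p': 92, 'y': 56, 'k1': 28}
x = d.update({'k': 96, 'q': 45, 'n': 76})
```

dict.update() returns None

NoneType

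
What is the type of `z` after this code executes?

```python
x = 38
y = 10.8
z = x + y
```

int + float = float

float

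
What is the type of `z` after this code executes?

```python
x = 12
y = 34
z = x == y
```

Comparison returns bool

bool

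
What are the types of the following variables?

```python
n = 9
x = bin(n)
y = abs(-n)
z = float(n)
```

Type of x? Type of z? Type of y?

bin() returns str; float() returns float; abs() of int returns int

str, float, int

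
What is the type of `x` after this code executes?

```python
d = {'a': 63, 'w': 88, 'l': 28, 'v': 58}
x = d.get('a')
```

dict.get() returns value type when found

int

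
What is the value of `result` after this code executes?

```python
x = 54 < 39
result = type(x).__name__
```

x is bool; result = 'bool'

'bool'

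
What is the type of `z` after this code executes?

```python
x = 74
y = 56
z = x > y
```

Comparison returns bool

bool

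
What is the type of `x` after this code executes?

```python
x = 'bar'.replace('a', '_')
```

str.replace() returns str

str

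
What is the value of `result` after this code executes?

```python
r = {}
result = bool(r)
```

r = {}; result = False

False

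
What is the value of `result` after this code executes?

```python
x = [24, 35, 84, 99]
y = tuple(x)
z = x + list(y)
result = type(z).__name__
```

x is list; y is tuple; z is list; result = 'list'

'list'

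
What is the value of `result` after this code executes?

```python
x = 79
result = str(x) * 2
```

x = 79; result = '7979'

'7979'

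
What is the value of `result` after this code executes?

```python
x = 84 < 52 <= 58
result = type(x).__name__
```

x is bool; result = 'bool'

'bool'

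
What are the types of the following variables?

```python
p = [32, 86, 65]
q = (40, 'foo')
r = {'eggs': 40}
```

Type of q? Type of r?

q is assigned a tuple (parenthesized, comma-separated values); r is assigned a dict literal ({key: value})

tuple, dict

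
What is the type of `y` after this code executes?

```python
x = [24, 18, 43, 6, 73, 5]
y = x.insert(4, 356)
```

list.insert() returns None

NoneType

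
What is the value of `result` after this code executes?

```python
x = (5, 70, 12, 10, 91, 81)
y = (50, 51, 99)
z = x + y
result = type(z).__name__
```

x is tuple; y is tuple; z is tuple; result = 'tuple'

'tuple'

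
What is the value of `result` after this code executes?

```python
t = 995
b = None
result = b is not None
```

t = 995; b = None; result = False

False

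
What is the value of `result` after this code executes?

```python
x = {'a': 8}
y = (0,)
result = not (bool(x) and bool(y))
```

x = {'a': 8}; y = (0,); result = False

False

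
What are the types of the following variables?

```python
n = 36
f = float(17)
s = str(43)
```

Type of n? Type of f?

n is assigned a bare integer (no decimal point), so it is an int; f is assigned the result of calling float(), which returns a float

int, float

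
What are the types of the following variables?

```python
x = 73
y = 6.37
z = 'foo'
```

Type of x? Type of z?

x is assigned a bare integer (no decimal point), so it is an int; z is assigned a quoted string literal, so it is a str

int, str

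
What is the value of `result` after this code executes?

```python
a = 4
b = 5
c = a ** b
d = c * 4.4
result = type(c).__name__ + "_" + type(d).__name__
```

a is int; b is int; c is int; d is float; result = 'int_float'

'int_float'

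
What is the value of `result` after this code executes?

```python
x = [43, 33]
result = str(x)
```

x = [43, 33]; result = '[43, 33]'

'[43, 33]'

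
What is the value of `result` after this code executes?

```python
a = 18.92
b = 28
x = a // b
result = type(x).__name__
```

a is float; b is int; x is float; result = 'float'

'float'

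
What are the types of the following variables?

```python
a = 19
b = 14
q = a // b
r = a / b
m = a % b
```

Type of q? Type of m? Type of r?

// returns int; % of ints returns int; / returns float

int, int, float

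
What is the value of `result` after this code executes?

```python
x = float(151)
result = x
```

x = 151.0; result = 151.0

151.0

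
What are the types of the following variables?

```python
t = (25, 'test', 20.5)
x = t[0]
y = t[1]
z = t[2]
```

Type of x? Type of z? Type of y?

tuple[0] is int; tuple[2] is float; tuple[1] is str

int, float, str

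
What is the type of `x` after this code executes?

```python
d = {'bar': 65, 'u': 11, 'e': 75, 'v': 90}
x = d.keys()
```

.keys() returns dict_keys view

dict_keys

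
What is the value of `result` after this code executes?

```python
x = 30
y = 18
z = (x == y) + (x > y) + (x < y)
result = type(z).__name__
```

x is int; y is int; z is int; result = 'int'

'int'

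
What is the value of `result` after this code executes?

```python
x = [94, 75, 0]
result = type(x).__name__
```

x is list; result = 'list'

'list'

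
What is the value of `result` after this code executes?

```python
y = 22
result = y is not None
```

y = 22; result = True

True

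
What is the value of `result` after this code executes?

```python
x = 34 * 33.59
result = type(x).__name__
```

x is float; result = 'float'

'float'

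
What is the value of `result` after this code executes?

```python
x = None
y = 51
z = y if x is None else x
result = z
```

x = None; y = 51; z = 51; result = 51

51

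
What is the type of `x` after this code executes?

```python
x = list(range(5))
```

list(range()) returns list

list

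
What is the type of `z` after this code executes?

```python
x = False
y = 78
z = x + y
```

bool + int = int (bool is subclass of int)

int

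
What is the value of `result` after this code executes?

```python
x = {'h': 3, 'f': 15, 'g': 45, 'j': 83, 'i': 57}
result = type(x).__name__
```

x is dict; result = 'dict'

'dict'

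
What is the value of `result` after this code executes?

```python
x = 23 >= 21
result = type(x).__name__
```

x is bool; result = 'bool'

'bool'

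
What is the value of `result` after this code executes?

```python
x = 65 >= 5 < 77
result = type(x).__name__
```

x is bool; result = 'bool'

'bool'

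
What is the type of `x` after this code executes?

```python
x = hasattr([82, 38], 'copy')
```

hasattr() returns bool

bool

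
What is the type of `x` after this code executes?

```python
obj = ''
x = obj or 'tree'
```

'or' returns first truthy value (str)

str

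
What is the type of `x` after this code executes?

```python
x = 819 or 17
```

'or' returns first truthy value (int)

int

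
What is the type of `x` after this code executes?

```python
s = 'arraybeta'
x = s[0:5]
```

Slicing a str returns str

str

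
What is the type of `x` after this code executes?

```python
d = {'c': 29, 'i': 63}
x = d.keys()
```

.keys() returns dict_keys view

dict_keys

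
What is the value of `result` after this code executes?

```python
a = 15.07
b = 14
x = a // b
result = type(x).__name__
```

a is float; b is int; x is float; result = 'float'

'float'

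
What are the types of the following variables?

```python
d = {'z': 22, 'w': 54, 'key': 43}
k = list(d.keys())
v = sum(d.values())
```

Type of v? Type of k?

sum of ints is int; list() converts to list

int, list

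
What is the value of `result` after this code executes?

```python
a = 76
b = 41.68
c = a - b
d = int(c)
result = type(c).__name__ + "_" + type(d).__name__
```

a is int; b is float; c is float; d is int; result = 'float_int'

'float_int'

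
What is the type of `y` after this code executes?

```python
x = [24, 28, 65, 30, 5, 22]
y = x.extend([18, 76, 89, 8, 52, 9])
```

list.extend() returns None

NoneType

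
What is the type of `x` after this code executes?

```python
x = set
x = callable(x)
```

callable() returns bool

bool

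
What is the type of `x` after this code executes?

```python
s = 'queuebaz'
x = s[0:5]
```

Slicing a str returns str

str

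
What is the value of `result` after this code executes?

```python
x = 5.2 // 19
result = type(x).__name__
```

x is float; result = 'float'

'float'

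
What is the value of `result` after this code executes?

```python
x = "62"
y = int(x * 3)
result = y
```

x = '62'; y = 626262; result = 626262

626262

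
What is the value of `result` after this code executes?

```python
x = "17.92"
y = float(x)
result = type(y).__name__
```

x is str; y is float; result = 'float'

'float'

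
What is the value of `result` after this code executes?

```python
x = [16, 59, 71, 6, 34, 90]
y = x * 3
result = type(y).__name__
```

x is list; y is list; result = 'list'

'list'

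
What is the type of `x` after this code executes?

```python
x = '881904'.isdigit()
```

str.isdigit() returns bool

bool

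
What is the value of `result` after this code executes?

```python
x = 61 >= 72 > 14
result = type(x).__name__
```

x is bool; result = 'bool'

'bool'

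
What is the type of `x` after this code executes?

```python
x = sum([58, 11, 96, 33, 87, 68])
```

sum() of ints returns int

int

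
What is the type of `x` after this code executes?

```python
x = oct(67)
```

oct() returns str representation

str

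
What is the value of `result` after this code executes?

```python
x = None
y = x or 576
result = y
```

x = None; y = 576; result = 576

576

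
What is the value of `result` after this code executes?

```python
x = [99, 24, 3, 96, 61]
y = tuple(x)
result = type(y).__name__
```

x is list; y is tuple; result = 'tuple'

'tuple'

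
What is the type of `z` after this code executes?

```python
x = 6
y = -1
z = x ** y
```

int ** negative = float

float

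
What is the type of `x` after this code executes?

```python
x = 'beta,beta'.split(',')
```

str.split() returns list

list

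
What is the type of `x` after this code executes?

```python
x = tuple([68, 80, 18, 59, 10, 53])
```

tuple() constructor returns tuple

tuple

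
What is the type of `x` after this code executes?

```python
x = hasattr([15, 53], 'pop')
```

hasattr() returns bool

bool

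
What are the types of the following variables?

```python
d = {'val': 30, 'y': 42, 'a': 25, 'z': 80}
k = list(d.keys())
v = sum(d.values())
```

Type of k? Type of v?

list() converts to list; sum of ints is int

list, int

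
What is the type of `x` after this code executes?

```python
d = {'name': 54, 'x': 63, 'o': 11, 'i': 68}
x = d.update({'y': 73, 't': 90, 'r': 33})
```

dict.update() returns None

NoneType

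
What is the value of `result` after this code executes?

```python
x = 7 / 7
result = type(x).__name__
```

x is float; result = 'float'

'float'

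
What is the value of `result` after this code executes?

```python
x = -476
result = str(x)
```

x = -476; result = '-476'

'-476'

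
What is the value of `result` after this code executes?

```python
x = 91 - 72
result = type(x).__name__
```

x is int; result = 'int'

'int'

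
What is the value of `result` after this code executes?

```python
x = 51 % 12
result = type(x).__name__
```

x is int; result = 'int'

'int'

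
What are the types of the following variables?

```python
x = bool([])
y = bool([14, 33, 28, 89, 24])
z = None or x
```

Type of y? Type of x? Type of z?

bool() returns bool; bool() returns bool; None or bool returns the bool

bool, bool, bool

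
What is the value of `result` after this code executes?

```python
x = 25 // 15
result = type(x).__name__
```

x is int; result = 'int'

'int'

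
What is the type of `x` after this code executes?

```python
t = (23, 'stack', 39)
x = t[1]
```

Index 1 of tuple is a str literal

str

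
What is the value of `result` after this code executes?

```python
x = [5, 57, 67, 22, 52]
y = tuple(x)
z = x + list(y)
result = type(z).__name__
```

x is list; y is tuple; z is list; result = 'list'

'list'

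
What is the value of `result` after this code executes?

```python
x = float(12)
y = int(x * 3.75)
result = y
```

x = 12.0; y = 45; result = 45

45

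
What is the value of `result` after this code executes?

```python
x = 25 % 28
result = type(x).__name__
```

x is int; result = 'int'

'int'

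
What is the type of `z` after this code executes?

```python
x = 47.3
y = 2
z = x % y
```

float % int = float

float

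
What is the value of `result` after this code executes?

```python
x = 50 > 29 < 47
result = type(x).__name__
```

x is bool; result = 'bool'

'bool'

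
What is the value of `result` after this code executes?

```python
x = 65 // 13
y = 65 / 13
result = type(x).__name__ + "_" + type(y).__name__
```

x is int; y is float; result = 'int_float'

'int_float'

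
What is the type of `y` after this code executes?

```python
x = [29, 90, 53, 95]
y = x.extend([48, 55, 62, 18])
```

list.extend() returns None

NoneType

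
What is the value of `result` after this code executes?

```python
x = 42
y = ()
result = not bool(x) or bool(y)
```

x = 42; y = (); result = False

False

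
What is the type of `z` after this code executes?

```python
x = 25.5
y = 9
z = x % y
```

float % int = float

float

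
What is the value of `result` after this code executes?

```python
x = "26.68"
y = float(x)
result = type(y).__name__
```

x is str; y is float; result = 'float'

'float'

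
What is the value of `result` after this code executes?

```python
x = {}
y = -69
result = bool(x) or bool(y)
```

x = {}; y = -69; result = True

True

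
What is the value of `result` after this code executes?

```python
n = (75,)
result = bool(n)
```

n = (75,); result = True

True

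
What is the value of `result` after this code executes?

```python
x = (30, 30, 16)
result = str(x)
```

x = (30, 30, 16); result = '(30, 30, 16)'

'(30, 30, 16)'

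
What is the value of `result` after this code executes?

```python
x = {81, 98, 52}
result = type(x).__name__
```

x is set; result = 'set'

'set'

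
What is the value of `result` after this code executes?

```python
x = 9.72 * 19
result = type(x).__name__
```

x is float; result = 'float'

'float'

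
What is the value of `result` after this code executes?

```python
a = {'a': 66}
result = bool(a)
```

a = {'a': 66}; result = True

True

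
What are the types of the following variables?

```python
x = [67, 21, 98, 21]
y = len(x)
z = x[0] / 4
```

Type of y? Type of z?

len() returns int; int / int = float

int, float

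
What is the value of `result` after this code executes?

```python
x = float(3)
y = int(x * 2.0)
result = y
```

x = 3.0; y = 6; result = 6

6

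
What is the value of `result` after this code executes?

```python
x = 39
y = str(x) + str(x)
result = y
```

x = 39; y = '3939'; result = '3939'

'3939'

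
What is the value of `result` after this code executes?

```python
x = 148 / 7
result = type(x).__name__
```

x is float; result = 'float'

'float'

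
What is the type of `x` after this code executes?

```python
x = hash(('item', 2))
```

hash() returns int

int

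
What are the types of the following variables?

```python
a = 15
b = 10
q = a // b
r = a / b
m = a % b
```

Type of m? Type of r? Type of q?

% of ints returns int; / returns float; // returns int

int, float, int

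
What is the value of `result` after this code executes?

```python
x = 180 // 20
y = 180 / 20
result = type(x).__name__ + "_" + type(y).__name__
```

x is int; y is float; result = 'int_float'

'int_float'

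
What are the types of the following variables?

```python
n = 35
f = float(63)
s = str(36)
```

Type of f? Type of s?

f is assigned the result of calling float(), which returns a float; s is assigned the result of calling str(), which returns a str

float, str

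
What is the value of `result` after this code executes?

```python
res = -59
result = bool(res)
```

res = -59; result = True

True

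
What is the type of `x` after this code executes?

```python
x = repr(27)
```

repr() returns str

str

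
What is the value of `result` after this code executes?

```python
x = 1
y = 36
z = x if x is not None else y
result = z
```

x = 1; y = 36; z = 1; result = 1

1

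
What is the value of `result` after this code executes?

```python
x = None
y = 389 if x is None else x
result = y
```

x = None; y = 389; result = 389

389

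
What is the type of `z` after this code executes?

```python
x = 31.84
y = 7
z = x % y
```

float % int = float

float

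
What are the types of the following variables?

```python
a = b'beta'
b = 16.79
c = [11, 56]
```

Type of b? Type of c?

b is assigned a number with a decimal point, so it is a float; c is assigned a list literal (square brackets)

float, list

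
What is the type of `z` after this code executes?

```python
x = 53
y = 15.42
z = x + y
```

int + float = float

float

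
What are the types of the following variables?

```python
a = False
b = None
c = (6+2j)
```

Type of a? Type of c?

a is assigned the constant False, which has type bool; c is assigned (6+2j), an int plus an imaginary literal (j suffix), which evaluates to complex

bool, complex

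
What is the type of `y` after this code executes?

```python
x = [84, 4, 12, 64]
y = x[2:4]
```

Slicing a list returns a list

list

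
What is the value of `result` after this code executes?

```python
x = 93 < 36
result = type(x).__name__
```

x is bool; result = 'bool'

'bool'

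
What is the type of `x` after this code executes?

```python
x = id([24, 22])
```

id() returns int

int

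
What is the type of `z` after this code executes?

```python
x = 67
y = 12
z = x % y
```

int % int = int

int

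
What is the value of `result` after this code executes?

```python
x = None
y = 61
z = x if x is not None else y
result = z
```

x = None; y = 61; z = 61; result = 61

61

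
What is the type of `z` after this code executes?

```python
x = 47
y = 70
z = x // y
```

int // int = int

int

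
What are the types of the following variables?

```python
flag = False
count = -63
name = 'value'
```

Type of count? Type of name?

count is assigned a bare integer (no decimal point), so it is an int; name is assigned a quoted string literal, so it is a str

int, str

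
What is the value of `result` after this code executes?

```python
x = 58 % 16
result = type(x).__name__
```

x is int; result = 'int'

'int'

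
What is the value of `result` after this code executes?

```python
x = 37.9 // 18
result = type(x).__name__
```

x is float; result = 'float'

'float'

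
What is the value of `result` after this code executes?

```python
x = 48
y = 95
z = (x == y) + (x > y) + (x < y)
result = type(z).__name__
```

x is int; y is int; z is int; result = 'int'

'int'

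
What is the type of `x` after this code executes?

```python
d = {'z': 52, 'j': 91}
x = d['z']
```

Accessing dict[str, int] with str key returns int

int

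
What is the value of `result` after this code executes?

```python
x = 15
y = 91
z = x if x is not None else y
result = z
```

x = 15; y = 91; z = 15; result = 15

15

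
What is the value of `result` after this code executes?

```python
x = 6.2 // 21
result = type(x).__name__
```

x is float; result = 'float'

'float'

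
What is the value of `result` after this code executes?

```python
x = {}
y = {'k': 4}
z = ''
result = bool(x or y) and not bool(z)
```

x = {}; y = {'k': 4}; z = ''; result = True

True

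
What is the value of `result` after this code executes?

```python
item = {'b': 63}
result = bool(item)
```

item = {'b': 63}; result = True

True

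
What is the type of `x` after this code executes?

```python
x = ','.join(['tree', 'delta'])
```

str.join() returns str

str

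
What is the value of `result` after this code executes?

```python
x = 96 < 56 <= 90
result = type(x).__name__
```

x is bool; result = 'bool'

'bool'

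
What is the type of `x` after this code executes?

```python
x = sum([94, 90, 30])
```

sum() of ints returns int

int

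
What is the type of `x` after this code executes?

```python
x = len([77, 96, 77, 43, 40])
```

len() always returns int

int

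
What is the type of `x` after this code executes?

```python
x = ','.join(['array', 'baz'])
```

str.join() returns str

str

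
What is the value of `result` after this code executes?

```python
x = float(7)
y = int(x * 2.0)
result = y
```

x = 7.0; y = 14; result = 14

14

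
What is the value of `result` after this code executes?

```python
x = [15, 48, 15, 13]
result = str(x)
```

x = [15, 48, 15, 13]; result = '[15, 48, 15, 13]'

'[15, 48, 15, 13]'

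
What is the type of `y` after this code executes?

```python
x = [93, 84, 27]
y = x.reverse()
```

list.reverse() returns None

NoneType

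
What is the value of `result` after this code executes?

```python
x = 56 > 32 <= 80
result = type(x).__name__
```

x is bool; result = 'bool'

'bool'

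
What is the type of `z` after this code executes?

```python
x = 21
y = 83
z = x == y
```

Equality comparison returns bool

bool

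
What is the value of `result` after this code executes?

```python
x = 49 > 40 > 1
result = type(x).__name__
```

x is bool; result = 'bool'

'bool'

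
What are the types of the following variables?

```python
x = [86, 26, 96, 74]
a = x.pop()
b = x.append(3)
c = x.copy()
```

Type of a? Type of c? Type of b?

pop() returns element; copy() returns list; append() returns None

int, list, NoneType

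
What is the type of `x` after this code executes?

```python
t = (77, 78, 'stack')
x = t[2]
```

Index 2 of tuple is a str literal

str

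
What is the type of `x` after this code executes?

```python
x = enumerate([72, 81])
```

enumerate() returns an enumerate object

enumerate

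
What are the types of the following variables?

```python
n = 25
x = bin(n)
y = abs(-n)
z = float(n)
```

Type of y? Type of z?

abs() of int returns int; float() returns float

int, float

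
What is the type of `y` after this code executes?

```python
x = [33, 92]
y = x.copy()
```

list.copy() returns list

list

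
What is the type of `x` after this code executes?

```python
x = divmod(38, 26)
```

divmod() returns tuple of (quotient, remainder)

tuple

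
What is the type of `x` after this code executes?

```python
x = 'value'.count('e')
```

str.count() returns int

int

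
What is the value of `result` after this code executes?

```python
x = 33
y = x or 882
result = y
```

x = 33; y = 33; result = 33

33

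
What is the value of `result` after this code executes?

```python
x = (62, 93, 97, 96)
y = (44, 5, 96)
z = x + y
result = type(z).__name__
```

x is tuple; y is tuple; z is tuple; result = 'tuple'

'tuple'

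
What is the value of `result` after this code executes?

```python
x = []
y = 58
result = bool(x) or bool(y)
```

x = []; y = 58; result = True

True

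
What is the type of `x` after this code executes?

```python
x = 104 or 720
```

'or' returns first truthy value (int)

int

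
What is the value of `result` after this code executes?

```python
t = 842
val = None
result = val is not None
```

t = 842; val = None; result = False

False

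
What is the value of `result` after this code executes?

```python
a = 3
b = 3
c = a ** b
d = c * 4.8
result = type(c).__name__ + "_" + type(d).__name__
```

a is int; b is int; c is int; d is float; result = 'int_float'

'int_float'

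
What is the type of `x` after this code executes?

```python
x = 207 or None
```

'or' returns first truthy value

int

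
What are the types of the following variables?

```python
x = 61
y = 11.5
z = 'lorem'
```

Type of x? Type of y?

x is assigned a bare integer (no decimal point), so it is an int; y is assigned a number with a decimal point, so it is a float

int, float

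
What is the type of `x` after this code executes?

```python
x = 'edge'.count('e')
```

str.count() returns int

int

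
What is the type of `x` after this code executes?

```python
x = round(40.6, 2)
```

round() with decimal places returns float

float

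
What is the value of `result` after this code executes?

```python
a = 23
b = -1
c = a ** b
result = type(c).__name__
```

a is int; b is int; c is float; result = 'float'

'float'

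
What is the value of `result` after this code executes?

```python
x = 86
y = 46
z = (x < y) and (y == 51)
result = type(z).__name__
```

x is int; y is int; z is bool; result = 'bool'

'bool'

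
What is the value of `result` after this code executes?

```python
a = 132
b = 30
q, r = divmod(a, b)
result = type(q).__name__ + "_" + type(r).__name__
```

a is int; b is int; q is int; r is int; result = 'int_int'

'int_int'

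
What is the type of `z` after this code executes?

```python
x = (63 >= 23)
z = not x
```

'not' returns bool

bool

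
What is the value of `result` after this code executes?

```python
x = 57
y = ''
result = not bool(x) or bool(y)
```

x = 57; y = ''; result = False

False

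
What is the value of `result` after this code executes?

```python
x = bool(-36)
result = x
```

x = True; result = True

True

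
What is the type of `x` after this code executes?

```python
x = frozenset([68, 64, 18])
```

frozenset() returns frozenset

frozenset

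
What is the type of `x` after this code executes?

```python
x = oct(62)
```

oct() returns str representation

str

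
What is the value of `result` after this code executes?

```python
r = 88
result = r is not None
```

r = 88; result = True

True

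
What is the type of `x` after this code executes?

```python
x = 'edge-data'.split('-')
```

str.split() returns list

list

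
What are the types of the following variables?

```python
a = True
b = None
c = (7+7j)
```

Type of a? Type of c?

a is assigned the constant True, which has type bool; c is assigned (7+7j), an int plus an imaginary literal (j suffix), which evaluates to complex

bool, complex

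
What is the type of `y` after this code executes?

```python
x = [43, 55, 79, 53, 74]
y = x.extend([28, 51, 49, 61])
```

list.extend() returns None

NoneType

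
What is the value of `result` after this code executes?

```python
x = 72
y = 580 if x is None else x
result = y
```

x = 72; y = 72; result = 72

72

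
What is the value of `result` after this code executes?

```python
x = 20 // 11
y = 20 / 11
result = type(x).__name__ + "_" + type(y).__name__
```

x is int; y is float; result = 'int_float'

'int_float'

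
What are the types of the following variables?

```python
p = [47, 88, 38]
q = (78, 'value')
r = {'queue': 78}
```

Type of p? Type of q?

p is assigned a list literal (square brackets); q is assigned a tuple (parenthesized, comma-separated values)

list, tuple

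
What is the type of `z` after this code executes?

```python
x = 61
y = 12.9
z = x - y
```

int - float = float

float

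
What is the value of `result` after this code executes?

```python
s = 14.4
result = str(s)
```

s = 14.4; result = '14.4'

'14.4'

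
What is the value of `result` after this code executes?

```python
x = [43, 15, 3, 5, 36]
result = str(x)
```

x = [43, 15, 3, 5, 36]; result = '[43, 15, 3, 5, 36]'

'[43, 15, 3, 5, 36]'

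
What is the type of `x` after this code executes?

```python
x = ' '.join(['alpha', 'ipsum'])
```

str.join() returns str

str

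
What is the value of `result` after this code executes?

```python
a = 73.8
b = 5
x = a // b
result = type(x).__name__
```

a is float; b is int; x is float; result = 'float'

'float'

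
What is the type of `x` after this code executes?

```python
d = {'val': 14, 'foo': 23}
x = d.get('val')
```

dict.get() returns value type when found

int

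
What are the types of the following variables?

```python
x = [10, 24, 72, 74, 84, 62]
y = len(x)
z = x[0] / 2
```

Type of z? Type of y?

int / int = float; len() returns int

float, int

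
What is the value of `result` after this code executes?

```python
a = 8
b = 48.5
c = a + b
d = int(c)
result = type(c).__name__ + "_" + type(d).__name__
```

a is int; b is float; c is float; d is int; result = 'float_int'

'float_int'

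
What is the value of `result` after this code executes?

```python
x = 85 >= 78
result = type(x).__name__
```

x is bool; result = 'bool'

'bool'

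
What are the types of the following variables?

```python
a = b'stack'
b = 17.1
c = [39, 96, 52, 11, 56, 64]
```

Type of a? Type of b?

a is assigned a bytes literal (b'...' prefix); b is assigned a number with a decimal point, so it is a float

bytes, float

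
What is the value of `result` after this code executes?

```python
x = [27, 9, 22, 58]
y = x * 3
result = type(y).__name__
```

x is list; y is list; result = 'list'

'list'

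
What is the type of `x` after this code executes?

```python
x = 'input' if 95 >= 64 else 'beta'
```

Both branches of conditional are str

str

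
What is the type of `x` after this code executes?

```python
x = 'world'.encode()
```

str.encode() returns bytes

bytes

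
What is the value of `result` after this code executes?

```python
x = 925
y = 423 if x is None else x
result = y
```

x = 925; y = 925; result = 925

925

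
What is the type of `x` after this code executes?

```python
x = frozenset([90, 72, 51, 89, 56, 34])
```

frozenset() returns frozenset

frozenset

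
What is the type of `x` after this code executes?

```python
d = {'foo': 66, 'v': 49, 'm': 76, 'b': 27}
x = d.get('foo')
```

dict.get() returns value type when found

int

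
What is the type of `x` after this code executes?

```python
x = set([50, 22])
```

set() constructor returns set

set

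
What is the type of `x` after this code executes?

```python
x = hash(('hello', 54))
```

hash() returns int

int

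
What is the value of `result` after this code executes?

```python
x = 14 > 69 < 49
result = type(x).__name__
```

x is bool; result = 'bool'

'bool'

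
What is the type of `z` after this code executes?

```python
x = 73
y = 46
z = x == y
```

Equality comparison returns bool

bool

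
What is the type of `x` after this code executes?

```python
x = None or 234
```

'or' with None returns the other truthy value

int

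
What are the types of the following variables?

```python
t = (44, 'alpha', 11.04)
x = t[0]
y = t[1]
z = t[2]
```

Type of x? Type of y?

tuple[0] is int; tuple[1] is str

int, str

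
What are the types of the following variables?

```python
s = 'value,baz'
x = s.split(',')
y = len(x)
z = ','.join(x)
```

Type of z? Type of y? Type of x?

str.join() returns str; len() returns int; str.split() returns list

str, int, list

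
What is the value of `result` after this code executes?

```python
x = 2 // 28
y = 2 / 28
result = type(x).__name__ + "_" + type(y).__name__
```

x is int; y is float; result = 'int_float'

'int_float'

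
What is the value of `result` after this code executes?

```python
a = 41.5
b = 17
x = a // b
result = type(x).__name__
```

a is float; b is int; x is float; result = 'float'

'float'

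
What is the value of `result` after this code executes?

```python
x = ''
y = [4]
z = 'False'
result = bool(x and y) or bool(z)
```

x = ''; y = [4]; z = 'False'; result = True

True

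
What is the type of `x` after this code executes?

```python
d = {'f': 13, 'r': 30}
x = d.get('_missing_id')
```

dict.get() returns None when key not found

NoneType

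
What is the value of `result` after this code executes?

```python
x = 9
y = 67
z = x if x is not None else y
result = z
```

x = 9; y = 67; z = 9; result = 9

9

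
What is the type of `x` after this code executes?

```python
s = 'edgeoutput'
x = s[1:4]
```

Slicing a str returns str

str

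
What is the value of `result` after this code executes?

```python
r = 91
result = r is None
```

r = 91; result = False

False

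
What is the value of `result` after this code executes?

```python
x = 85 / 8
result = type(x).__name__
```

x is float; result = 'float'

'float'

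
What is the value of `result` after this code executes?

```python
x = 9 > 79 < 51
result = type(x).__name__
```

x is bool; result = 'bool'

'bool'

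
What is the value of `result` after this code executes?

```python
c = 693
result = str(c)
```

c = 693; result = '693'

'693'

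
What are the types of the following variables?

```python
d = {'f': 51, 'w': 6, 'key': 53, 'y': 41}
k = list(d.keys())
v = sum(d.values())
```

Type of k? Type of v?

list() converts to list; sum of ints is int

list, int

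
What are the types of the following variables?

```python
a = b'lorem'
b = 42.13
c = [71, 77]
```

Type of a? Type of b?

a is assigned a bytes literal (b'...' prefix); b is assigned a number with a decimal point, so it is a float

bytes, float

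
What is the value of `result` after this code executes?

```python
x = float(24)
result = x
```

x = 24.0; result = 24.0

24.0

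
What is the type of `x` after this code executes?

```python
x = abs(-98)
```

abs() of int returns int

int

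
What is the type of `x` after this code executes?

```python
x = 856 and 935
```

'and' with truthy values returns last operand (int)

int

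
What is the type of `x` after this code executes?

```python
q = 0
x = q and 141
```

'and' returns first falsy value (0 is int)

int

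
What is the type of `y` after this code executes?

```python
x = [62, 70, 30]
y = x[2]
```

Indexing list[int] returns int

int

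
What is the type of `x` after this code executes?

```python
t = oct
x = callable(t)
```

callable() returns bool

bool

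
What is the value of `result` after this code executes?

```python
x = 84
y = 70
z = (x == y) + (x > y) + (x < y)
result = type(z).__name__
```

x is int; y is int; z is int; result = 'int'

'int'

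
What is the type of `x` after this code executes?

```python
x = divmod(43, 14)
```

divmod() returns tuple of (quotient, remainder)

tuple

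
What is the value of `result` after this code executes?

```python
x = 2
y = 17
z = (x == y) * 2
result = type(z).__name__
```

x is int; y is int; z is int; result = 'int'

'int'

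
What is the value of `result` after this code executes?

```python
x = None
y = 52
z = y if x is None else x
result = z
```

x = None; y = 52; z = 52; result = 52

52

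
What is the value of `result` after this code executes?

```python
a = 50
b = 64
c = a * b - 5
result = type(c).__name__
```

a is int; b is int; c is int; result = 'int'

'int'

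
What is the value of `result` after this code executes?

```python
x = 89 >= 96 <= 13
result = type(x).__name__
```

x is bool; result = 'bool'

'bool'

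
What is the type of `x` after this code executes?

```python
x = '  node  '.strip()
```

str.strip() returns str

str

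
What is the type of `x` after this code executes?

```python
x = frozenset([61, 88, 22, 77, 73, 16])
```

frozenset() returns frozenset

frozenset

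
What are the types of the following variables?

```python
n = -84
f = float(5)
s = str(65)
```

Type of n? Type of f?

n is assigned a bare integer (no decimal point), so it is an int; f is assigned the result of calling float(), which returns a float

int, float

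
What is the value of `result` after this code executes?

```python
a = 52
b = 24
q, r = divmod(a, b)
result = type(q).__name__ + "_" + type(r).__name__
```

a is int; b is int; q is int; r is int; result = 'int_int'

'int_int'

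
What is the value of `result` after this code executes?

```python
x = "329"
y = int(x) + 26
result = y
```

x = '329'; y = 355; result = 355

355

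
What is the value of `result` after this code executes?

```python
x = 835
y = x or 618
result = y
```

x = 835; y = 835; result = 835

835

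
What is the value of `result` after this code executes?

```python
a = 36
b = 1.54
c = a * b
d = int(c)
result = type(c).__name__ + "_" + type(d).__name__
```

a is int; b is float; c is float; d is int; result = 'float_int'

'float_int'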